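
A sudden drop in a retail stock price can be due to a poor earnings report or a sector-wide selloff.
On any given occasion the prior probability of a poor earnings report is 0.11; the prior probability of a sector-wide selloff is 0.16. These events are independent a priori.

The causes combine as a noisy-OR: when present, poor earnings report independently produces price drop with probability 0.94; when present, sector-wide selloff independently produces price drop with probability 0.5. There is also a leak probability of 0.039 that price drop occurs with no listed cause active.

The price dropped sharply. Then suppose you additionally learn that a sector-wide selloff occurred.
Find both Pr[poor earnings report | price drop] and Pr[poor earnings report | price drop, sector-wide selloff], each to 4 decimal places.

Pr[poor earnings report | price drop] ≈ 0.5025; Pr[poor earnings report | price drop, sector-wide selloff] ≈ 0.1877

Under noisy-OR, P(price drop | causes) = 1 − (1−0.039)·∏(1−qᵢ) over the active causes.
By total probability over the 4 (poor earnings report, sector-wide selloff) configurations:
  P(price drop) = 0.039*0.89*0.84 + 0.5195*0.89*0.16 + 0.94234*0.11*0.84 + 0.97117*0.11*0.16
        = 0.029156 + 0.073977 + 0.087072 + 0.017093 = 0.207298
Keeping only the poor earnings report-present terms gives 0.104165, so
  P(poor earnings report | price drop) = 0.104165 / 0.207298 ≈ 0.5025

Now also conditioning on sector-wide selloff=true:
Enumerate both values of poor earnings report and weight by the priors:
  P(price drop | sector-wide selloff) = 0.5195*0.89 + 0.97117*0.11
        = 0.462355 + 0.106829 = 0.569184
The terms with poor earnings report present sum to 0.106829, so
  P(poor earnings report | price drop, sector-wide selloff) = 0.106829 / 0.569184 ≈ 0.1877
Conditioning on sector-wide selloff lowers the posterior on poor earnings report: the classic explaining-away effect in a common-effect structure.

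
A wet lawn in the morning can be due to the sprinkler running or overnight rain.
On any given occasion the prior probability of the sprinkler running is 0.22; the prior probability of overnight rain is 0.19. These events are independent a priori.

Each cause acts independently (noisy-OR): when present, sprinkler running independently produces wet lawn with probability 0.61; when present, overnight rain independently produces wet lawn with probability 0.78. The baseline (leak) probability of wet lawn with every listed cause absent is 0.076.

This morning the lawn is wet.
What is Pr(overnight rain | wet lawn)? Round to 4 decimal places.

Under noisy-OR, P(wet lawn | causes) = 1 − (1−0.076)·∏(1−qᵢ) over the active causes.
Sum P(wet lawn|·) weighted by the priors over the 4 (sprinkler running, overnight rain) configurations:
  P(wet lawn) = 0.076·0.78·0.81 + 0.79672·0.78·0.19 + 0.63964·0.22·0.81 + 0.920721·0.22·0.19
        = 0.048017 + 0.118074 + 0.113984 + 0.038486 = 0.318561
Keeping only the overnight rain-present terms gives 0.156560, so
  P(overnight rain | wet lawn) = 0.156560 / 0.318561 ≈ 0.4915

Pr(overnight rain | wet lawn) ≈ 0.4915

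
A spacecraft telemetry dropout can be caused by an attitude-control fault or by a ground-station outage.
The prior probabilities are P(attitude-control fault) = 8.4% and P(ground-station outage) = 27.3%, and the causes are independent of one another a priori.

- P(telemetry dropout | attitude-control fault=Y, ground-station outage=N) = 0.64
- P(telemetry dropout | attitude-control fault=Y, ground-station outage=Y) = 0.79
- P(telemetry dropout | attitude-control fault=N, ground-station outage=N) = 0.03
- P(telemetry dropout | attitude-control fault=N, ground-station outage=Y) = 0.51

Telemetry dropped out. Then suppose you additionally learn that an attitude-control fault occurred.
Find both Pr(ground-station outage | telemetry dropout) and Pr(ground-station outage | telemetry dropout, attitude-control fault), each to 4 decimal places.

Pr(ground-station outage | telemetry dropout) ≈ 0.7115; Pr(ground-station outage | telemetry dropout, attitude-control fault) ≈ 0.3167

P(telemetry dropout) = 0.03*0.916*0.727 + 0.51*0.916*0.273 + 0.64*0.084*0.727 + 0.79*0.084*0.273 = 0.019978 + 0.127535 + 0.039084 + 0.018116 = 0.204713
Restricting to configurations with ground-station outage present: 0.127535 + 0.018116 = 0.145651.
Hence the posterior is 0.145651/0.204713 ≈ 0.7115.

Now also conditioning on attitude-control fault=true:
By total probability over both values of ground-station outage:
  P(telemetry dropout | attitude-control fault) = 0.64*0.727 + 0.79*0.273
        = 0.465280 + 0.215670 = 0.680950
Keeping only the ground-station outage-present terms gives 0.215670, so
  P(ground-station outage | telemetry dropout, attitude-control fault) = 0.215670 / 0.680950 ≈ 0.3167
— attitude-control fault explains away the evidence for ground-station outage.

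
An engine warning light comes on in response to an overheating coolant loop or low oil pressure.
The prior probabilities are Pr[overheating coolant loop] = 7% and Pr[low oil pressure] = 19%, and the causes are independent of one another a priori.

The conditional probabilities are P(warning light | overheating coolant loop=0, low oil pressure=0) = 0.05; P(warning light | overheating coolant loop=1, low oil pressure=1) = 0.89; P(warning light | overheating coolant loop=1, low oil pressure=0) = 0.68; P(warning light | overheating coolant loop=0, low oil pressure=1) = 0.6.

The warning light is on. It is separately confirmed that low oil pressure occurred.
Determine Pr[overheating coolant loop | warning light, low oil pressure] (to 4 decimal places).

Pr[overheating coolant loop | warning light, low oil pressure] ≈ 0.1004

For the numerator, keep only overheating coolant loop=true terms: 0.89·0.07 = 0.062300
Denominator P(warning light | low oil pressure): 0.6·0.93 + 0.89·0.07 = 0.620300
P(overheating coolant loop | warning light, low oil pressure) = 0.062300/0.620300 ≈ 0.1004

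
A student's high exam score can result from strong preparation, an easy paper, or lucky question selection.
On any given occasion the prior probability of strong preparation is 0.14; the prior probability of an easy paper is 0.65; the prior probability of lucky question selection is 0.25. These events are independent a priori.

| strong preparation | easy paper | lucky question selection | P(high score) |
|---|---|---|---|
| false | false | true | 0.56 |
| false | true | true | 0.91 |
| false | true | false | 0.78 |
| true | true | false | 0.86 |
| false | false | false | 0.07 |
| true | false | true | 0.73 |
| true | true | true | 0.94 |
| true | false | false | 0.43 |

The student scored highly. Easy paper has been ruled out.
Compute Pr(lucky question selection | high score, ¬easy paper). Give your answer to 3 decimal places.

By total probability over the 4 (strong preparation, lucky question selection) configurations:
  P(high score | ¬easy paper) = 0.07×0.86×0.75 + 0.56×0.86×0.25 + 0.43×0.14×0.75 + 0.73×0.14×0.25
        = 0.045150 + 0.120400 + 0.045150 + 0.025550 = 0.236250
Keeping only the lucky question selection-present terms gives 0.145950, so
  P(lucky question selection | high score, ¬easy paper) = 0.145950 / 0.236250 ≈ 0.618

Pr(lucky question selection | high score, ¬easy paper) ≈ 0.618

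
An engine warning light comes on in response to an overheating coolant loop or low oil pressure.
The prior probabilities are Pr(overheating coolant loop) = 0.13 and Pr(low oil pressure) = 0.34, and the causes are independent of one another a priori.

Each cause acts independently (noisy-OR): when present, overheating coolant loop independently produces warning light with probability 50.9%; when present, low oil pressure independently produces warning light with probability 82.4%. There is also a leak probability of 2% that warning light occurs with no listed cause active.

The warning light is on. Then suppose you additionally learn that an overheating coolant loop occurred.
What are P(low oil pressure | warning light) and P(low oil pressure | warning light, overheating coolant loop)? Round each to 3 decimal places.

Under noisy-OR, P(warning light | causes) = 1 − (1−0.02)·∏(1−qᵢ) over the active causes.
Sum P(warning light|·) weighted by the priors over the 4 (overheating coolant loop, low oil pressure) configurations:
  P(warning light) = 0.02·0.87·0.66 + 0.82752·0.87·0.34 + 0.51882·0.13·0.66 + 0.915312·0.13·0.34
        = 0.011484 + 0.244780 + 0.044515 + 0.040457 = 0.341236
Keeping only the low oil pressure-present terms gives 0.285237, so
  P(low oil pressure | warning light) = 0.285237 / 0.341236 ≈ 0.836

With the extra evidence:
P(warning light | overheating coolant loop) = 0.51882·0.66 + 0.915312·0.34 = 0.342421 + 0.311206 = 0.653627
The low oil pressure-present share is 0.915312·0.34 = 0.311206.
Hence the posterior is 0.311206/0.653627 ≈ 0.476.
Conditioning on overheating coolant loop lowers the posterior on low oil pressure: the classic explaining-away effect in a common-effect structure.

P(low oil pressure | warning light) ≈ 0.836; P(low oil pressure | warning light, overheating coolant loop) ≈ 0.476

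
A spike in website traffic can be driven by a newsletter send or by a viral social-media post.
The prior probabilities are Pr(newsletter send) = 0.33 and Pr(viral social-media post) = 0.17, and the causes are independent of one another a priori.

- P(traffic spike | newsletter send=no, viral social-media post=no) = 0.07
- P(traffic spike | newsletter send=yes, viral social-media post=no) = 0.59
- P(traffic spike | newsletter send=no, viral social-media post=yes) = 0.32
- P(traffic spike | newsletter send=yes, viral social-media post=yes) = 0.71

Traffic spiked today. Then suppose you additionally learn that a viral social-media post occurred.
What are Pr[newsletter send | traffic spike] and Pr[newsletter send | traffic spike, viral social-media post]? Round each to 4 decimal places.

Pr[newsletter send | traffic spike] ≈ 0.7277; Pr[newsletter send | traffic spike, viral social-media post] ≈ 0.5222

P(traffic spike) = 0.07·0.67·0.83 + 0.32·0.67·0.17 + 0.59·0.33·0.83 + 0.71·0.33·0.17 = 0.038927 + 0.036448 + 0.161601 + 0.039831 = 0.276807
The newsletter send-present share is 0.161601 + 0.039831 = 0.201432.
P(newsletter send | traffic spike) = 0.201432 / 0.276807 ≈ 0.7277

With the extra evidence:
P(traffic spike | viral social-media post) = 0.32*0.67 + 0.71*0.33 = 0.214400 + 0.234300 = 0.448700
Restricting to configurations with newsletter send present: 0.71*0.33 = 0.234300.
So P(newsletter send | traffic spike, viral social-media post) = 0.234300/0.448700 ≈ 0.5222.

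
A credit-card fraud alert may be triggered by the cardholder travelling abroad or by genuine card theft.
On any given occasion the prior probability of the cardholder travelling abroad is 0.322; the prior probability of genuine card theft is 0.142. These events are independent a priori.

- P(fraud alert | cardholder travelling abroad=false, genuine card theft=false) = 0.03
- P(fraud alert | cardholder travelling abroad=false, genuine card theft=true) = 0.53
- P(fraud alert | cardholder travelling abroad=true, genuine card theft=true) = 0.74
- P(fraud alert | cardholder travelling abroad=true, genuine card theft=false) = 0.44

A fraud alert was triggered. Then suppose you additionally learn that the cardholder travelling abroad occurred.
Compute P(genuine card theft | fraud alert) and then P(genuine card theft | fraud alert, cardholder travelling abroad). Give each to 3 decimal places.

Sum P(fraud alert|·) weighted by the priors over the 4 (cardholder travelling abroad, genuine card theft) configurations:
  P(fraud alert) = 0.03·0.678·0.858 + 0.53·0.678·0.142 + 0.44·0.322·0.858 + 0.74·0.322·0.142
        = 0.017452 + 0.051026 + 0.121561 + 0.033836 = 0.223875
Configurations with genuine card theft contribute 0.084862, so
  P(genuine card theft | fraud alert) = 0.084862 / 0.223875 ≈ 0.379

With the extra evidence:
For the numerator, keep only genuine card theft=true terms: 0.74·0.142 = 0.105080
Denominator P(fraud alert | cardholder travelling abroad): 0.44·0.858 + 0.74·0.142 = 0.482600
Posterior = 0.105080 / 0.482600 ≈ 0.218

P(genuine card theft | fraud alert) ≈ 0.379; P(genuine card theft | fraud alert, cardholder travelling abroad) ≈ 0.218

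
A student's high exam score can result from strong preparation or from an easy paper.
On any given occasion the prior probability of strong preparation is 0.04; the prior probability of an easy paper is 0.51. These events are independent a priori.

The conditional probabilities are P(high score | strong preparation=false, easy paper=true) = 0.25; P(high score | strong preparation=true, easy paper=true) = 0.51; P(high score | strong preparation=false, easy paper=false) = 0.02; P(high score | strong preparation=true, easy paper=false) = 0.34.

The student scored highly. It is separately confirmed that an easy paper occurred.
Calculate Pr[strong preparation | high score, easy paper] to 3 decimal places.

P(high score | easy paper) = 0.25·0.96 + 0.51·0.04 = 0.240000 + 0.020400 = 0.260400
Of this, 0.020400 comes from 0.51·0.04 (the strong preparation=true cases).
P(strong preparation | high score, easy paper) = 0.020400 / 0.260400 ≈ 0.078

Pr[strong preparation | high score, easy paper] ≈ 0.078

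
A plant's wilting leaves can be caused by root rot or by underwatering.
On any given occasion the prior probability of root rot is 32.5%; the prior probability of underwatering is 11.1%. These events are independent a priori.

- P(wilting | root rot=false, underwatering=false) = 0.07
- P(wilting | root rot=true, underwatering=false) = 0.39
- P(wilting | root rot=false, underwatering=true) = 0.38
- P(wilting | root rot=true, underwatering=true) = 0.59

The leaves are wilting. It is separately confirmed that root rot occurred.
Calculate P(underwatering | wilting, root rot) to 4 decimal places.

P(underwatering | wilting, root rot) ≈ 0.1589

Numerator (weight on configurations with underwatering): 0.59×0.111 = 0.065490
The normalizing constant is 0.39×0.889 + 0.59×0.111 = 0.412200
Posterior = 0.065490 / 0.412200 ≈ 0.1589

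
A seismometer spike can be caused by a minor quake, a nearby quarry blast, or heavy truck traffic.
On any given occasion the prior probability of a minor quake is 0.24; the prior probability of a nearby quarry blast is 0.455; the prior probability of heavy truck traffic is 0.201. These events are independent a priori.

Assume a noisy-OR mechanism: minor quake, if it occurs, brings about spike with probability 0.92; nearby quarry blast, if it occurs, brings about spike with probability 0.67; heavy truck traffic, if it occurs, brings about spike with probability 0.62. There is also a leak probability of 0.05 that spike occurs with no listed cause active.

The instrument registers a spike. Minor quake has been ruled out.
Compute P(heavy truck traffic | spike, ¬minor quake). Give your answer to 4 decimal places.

P(heavy truck traffic | spike, ¬minor quake) ≈ 0.3569

Under noisy-OR, P(spike | causes) = 1 − (1−0.05)·∏(1−qᵢ) over the active causes.
For the numerator, keep only heavy truck traffic=true terms: 0.069999 + 0.080560 = 0.150559
The normalizing constant is 0.05×0.545×0.799 + 0.639×0.545×0.201 + 0.6865×0.455×0.799 + 0.88087×0.455×0.201 = 0.421906
P(heavy truck traffic | spike, ¬minor quake) = 0.150559/0.421906 ≈ 0.3569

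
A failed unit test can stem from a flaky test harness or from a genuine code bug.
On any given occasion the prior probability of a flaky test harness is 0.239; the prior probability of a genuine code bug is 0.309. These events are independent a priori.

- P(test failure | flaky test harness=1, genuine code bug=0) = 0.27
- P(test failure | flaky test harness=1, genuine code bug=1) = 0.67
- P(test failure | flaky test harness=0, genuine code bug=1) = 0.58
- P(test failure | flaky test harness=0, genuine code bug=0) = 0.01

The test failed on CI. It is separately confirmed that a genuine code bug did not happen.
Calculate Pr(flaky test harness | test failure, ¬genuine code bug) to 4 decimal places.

Pr(flaky test harness | test failure, ¬genuine code bug) ≈ 0.8945

P(test failure | ¬genuine code bug) = 0.01·0.761 + 0.27·0.239 = 0.007610 + 0.064530 = 0.072140
Restricting to configurations with flaky test harness present: 0.27·0.239 = 0.064530.
So P(flaky test harness | test failure, ¬genuine code bug) = 0.064530/0.072140 ≈ 0.8945.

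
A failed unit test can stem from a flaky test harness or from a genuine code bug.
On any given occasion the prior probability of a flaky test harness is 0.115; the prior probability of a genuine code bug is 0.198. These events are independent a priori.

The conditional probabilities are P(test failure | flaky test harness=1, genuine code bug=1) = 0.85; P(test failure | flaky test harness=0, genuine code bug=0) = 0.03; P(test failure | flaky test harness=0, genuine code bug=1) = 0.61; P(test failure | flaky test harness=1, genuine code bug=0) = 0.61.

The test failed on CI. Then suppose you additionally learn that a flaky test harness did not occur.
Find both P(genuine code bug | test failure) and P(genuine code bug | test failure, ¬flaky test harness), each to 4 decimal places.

P(genuine code bug | test failure) ≈ 0.6195; P(genuine code bug | test failure, ¬flaky test harness) ≈ 0.8339

P(test failure) = 0.03·0.885·0.802 + 0.61·0.885·0.198 + 0.61·0.115·0.802 + 0.85·0.115·0.198 = 0.021293 + 0.106890 + 0.056260 + 0.019355 = 0.203798
Restricting to configurations with genuine code bug present: 0.106890 + 0.019355 = 0.126245.
Hence the posterior is 0.126245/0.203798 ≈ 0.6195.

Now also conditioning on flaky test harness≠true:
For the numerator, keep only genuine code bug=true terms: 0.61*0.198 = 0.120780
The normalizing constant is 0.03*0.802 + 0.61*0.198 = 0.144840
P(genuine code bug | test failure, ¬flaky test harness) = 0.120780/0.144840 ≈ 0.8339
Ruling out flaky test harness raises the posterior on genuine code bug — the flip side of explaining away.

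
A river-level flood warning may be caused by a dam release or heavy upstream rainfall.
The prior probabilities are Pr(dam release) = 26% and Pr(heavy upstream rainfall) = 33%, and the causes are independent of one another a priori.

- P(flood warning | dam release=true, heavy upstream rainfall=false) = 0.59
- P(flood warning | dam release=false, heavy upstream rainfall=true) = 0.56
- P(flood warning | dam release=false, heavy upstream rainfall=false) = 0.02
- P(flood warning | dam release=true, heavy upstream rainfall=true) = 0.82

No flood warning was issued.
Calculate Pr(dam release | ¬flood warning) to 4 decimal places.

Pr(dam release | ¬flood warning) ≈ 0.1277

P(¬flood warning) = 0.98×0.74×0.67 + 0.44×0.74×0.33 + 0.41×0.26×0.67 + 0.18×0.26×0.33 = 0.485884 + 0.107448 + 0.071422 + 0.015444 = 0.680198
Of this, 0.086866 comes from 0.071422 + 0.015444 (the dam release=true cases).
So P(dam release | ¬flood warning) = 0.086866/0.680198 ≈ 0.1277.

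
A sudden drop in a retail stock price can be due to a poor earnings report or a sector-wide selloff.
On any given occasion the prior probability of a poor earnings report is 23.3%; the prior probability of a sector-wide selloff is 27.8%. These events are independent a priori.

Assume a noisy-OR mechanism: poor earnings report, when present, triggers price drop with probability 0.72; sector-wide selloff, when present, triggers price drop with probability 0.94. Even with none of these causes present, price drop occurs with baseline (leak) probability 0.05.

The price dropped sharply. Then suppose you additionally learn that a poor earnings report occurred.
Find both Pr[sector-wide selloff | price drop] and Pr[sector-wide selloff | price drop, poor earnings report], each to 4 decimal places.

Under noisy-OR, P(price drop | causes) = 1 − (1−0.05)·∏(1−qᵢ) over the active causes.
P(price drop) = 0.05·0.767·0.722 + 0.943·0.767·0.278 + 0.734·0.233·0.722 + 0.98404·0.233·0.278 = 0.027689 + 0.201072 + 0.123478 + 0.063740 = 0.415979
Of this, 0.264812 comes from 0.201072 + 0.063740 (the sector-wide selloff=true cases).
So P(sector-wide selloff | price drop) = 0.264812/0.415979 ≈ 0.6366.

Now condition on the additional information:
For the numerator, keep only sector-wide selloff=true terms: 0.98404*0.278 = 0.273563
Normalizer over all consistent configurations: 0.734*0.722 + 0.98404*0.278 = 0.803511
Posterior = 0.273563 / 0.803511 ≈ 0.3405

Pr[sector-wide selloff | price drop] ≈ 0.6366; Pr[sector-wide selloff | price drop, poor earnings report] ≈ 0.3405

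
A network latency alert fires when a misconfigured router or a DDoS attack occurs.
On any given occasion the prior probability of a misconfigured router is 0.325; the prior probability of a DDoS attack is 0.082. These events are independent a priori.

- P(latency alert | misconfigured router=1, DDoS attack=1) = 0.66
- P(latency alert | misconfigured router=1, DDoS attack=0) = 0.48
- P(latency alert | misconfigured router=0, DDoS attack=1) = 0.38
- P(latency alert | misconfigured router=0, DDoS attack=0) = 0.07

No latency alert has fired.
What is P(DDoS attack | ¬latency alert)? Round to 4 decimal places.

P(DDoS attack | ¬latency alert) ≈ 0.0560

Sum P(¬latency alert|·) weighted by the priors over the 4 (misconfigured router, DDoS attack) configurations:
  P(¬latency alert) = 0.93×0.675×0.918 + 0.62×0.675×0.082 + 0.52×0.325×0.918 + 0.34×0.325×0.082
        = 0.576275 + 0.034317 + 0.155142 + 0.009061 = 0.774795
The terms with DDoS attack present sum to 0.043378, so
  P(DDoS attack | ¬latency alert) = 0.043378 / 0.774795 ≈ 0.0560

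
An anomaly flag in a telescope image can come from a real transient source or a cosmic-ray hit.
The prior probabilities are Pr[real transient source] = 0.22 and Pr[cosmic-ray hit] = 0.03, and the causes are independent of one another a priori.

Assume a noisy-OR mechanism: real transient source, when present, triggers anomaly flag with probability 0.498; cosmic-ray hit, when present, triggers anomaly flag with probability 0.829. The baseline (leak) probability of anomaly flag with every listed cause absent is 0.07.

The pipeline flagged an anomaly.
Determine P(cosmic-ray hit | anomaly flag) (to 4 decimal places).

P(cosmic-ray hit | anomaly flag) ≈ 0.1338

Under noisy-OR, P(anomaly flag | causes) = 1 − (1−0.07)·∏(1−qᵢ) over the active causes.
Weight on cosmic-ray hit=true, given the evidence: 0.019679 + 0.006073 = 0.025752
Normalizer over all consistent configurations: 0.07·0.78·0.97 + 0.84097·0.78·0.03 + 0.53314·0.22·0.97 + 0.920167·0.22·0.03 = 0.192486
Posterior = 0.025752 / 0.192486 ≈ 0.1338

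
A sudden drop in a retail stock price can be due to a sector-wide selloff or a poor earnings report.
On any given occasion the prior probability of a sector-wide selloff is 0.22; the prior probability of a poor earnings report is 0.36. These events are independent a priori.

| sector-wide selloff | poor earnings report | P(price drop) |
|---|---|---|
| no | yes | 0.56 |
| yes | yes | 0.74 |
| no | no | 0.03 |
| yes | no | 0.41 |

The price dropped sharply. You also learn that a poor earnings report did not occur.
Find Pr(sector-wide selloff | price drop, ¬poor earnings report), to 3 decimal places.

By total probability over both values of sector-wide selloff:
  P(price drop | ¬poor earnings report) = 0.03·0.78 + 0.41·0.22
        = 0.023400 + 0.090200 = 0.113600
Configurations with sector-wide selloff contribute 0.090200, so
  P(sector-wide selloff | price drop, ¬poor earnings report) = 0.090200 / 0.113600 ≈ 0.794

Pr(sector-wide selloff | price drop, ¬poor earnings report) ≈ 0.794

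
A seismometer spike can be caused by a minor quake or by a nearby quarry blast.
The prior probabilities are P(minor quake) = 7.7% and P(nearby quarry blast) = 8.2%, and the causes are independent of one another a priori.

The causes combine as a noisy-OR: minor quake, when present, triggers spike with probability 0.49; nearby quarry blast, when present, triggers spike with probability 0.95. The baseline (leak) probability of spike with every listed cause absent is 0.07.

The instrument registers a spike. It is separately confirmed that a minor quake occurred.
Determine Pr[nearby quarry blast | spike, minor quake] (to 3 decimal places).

Pr[nearby quarry blast | spike, minor quake] ≈ 0.142

Under noisy-OR, P(spike | causes) = 1 − (1−0.07)·∏(1−qᵢ) over the active causes.
P(spike | minor quake) = 0.5257*0.918 + 0.976285*0.082 = 0.482593 + 0.080055 = 0.562648
The nearby quarry blast-present share is 0.976285*0.082 = 0.080055.
So P(nearby quarry blast | spike, minor quake) = 0.080055/0.562648 ≈ 0.142.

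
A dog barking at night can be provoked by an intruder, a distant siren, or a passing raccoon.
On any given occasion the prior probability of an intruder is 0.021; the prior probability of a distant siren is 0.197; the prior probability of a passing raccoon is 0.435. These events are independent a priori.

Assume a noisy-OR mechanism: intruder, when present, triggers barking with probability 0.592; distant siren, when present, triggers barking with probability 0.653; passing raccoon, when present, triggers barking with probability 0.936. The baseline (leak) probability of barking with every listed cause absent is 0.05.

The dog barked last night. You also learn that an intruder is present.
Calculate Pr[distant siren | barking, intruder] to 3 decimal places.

Pr[distant siren | barking, intruder] ≈ 0.227

Under noisy-OR, P(barking | causes) = 1 − (1−0.05)·∏(1−qᵢ) over the active causes.
P(barking | intruder) = 0.6124·0.803·0.565 + 0.975194·0.803·0.435 + 0.865503·0.197·0.565 + 0.991392·0.197·0.435 = 0.277843 + 0.340640 + 0.096335 + 0.084957 = 0.799775
Restricting to configurations with distant siren present: 0.096335 + 0.084957 = 0.181292.
Hence the posterior is 0.181292/0.799775 ≈ 0.227.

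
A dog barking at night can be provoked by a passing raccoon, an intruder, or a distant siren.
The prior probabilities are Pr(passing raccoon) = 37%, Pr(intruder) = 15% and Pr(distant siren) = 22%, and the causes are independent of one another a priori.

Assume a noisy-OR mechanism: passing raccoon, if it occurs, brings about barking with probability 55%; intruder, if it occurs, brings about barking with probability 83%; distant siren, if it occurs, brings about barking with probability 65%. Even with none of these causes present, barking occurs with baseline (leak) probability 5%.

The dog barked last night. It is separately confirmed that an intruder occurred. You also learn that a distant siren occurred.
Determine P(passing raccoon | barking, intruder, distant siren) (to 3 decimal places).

Under noisy-OR, P(barking | causes) = 1 − (1−0.05)·∏(1−qᵢ) over the active causes.
Sum P(barking|·) weighted by the priors over both values of passing raccoon:
  P(barking | intruder, distant siren) = 0.943475·0.63 + 0.974564·0.37
        = 0.594389 + 0.360589 = 0.954978
Configurations with passing raccoon contribute 0.360589, so
  P(passing raccoon | barking, intruder, distant siren) = 0.360589 / 0.954978 ≈ 0.378

P(passing raccoon | barking, intruder, distant siren) ≈ 0.378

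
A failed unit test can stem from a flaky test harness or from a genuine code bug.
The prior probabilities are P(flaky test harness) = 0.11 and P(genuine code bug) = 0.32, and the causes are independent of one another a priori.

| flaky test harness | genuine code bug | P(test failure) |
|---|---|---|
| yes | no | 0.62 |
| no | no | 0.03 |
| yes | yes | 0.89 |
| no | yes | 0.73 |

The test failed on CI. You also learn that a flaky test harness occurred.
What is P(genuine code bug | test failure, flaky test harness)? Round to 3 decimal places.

Sum P(test failure|·) weighted by the priors over both values of genuine code bug:
  P(test failure | flaky test harness) = 0.62·0.68 + 0.89·0.32
        = 0.421600 + 0.284800 = 0.706400
The terms with genuine code bug present sum to 0.284800, so
  P(genuine code bug | test failure, flaky test harness) = 0.284800 / 0.706400 ≈ 0.403

P(genuine code bug | test failure, flaky test harness) ≈ 0.403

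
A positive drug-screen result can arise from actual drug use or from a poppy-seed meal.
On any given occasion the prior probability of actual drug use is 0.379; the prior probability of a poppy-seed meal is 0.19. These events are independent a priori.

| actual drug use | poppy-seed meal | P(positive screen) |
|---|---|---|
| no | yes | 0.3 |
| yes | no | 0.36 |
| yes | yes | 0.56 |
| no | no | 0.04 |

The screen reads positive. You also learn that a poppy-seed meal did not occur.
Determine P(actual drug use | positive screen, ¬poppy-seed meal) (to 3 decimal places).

P(positive screen | ¬poppy-seed meal) = 0.04*0.621 + 0.36*0.379 = 0.024840 + 0.136440 = 0.161280
Restricting to configurations with actual drug use present: 0.36*0.379 = 0.136440.
Hence the posterior is 0.136440/0.161280 ≈ 0.846.

P(actual drug use | positive screen, ¬poppy-seed meal) ≈ 0.846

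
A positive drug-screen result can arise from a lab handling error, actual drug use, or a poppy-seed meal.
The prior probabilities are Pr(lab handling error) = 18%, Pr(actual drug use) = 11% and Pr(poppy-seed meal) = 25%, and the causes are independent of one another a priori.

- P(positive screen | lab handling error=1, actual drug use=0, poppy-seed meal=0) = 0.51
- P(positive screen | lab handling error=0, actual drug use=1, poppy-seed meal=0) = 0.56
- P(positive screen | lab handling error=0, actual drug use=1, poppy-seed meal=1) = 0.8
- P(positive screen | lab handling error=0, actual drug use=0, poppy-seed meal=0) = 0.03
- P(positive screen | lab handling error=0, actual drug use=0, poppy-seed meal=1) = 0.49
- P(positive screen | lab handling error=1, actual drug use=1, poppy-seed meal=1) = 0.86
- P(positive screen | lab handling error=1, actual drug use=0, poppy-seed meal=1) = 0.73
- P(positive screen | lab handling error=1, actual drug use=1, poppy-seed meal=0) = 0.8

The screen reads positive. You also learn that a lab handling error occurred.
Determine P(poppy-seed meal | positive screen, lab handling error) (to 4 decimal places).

P(poppy-seed meal | positive screen, lab handling error) ≈ 0.3141

By total probability over the 4 (actual drug use, poppy-seed meal) configurations:
  P(positive screen | lab handling error) = 0.51·0.89·0.75 + 0.73·0.89·0.25 + 0.8·0.11·0.75 + 0.86·0.11·0.25
        = 0.340425 + 0.162425 + 0.066000 + 0.023650 = 0.592500
Configurations with poppy-seed meal contribute 0.186075, so
  P(poppy-seed meal | positive screen, lab handling error) = 0.186075 / 0.592500 ≈ 0.3141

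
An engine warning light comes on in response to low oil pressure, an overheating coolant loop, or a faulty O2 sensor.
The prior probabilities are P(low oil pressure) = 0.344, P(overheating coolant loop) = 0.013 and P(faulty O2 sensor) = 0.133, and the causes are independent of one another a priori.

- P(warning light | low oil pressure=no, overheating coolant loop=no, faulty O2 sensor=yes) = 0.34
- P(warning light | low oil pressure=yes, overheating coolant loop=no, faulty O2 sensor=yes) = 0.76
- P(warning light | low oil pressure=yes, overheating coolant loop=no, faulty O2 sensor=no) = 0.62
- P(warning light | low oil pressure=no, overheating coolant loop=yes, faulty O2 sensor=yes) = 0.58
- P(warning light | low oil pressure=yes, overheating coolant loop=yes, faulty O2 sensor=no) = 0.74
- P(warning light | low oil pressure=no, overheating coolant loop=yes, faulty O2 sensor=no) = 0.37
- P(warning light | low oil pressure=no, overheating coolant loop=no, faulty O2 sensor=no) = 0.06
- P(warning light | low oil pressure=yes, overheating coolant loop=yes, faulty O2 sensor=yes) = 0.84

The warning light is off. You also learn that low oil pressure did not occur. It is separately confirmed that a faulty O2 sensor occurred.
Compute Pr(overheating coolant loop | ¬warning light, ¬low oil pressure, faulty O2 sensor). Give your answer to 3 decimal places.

Weight on overheating coolant loop=true, given the evidence: 0.42×0.013 = 0.005460
Normalizer over all consistent configurations: 0.66×0.987 + 0.42×0.013 = 0.656880
Posterior = 0.005460 / 0.656880 ≈ 0.008

Pr(overheating coolant loop | ¬warning light, ¬low oil pressure, faulty O2 sensor) ≈ 0.008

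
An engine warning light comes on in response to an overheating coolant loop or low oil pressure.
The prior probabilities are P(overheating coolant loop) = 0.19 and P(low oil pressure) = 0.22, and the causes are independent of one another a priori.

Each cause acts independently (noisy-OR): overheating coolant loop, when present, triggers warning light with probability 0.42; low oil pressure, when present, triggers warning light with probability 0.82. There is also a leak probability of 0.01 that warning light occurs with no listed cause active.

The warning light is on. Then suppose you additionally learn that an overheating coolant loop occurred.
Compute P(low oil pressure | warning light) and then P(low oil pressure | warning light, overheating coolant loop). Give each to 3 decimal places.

Under noisy-OR, P(warning light | causes) = 1 − (1−0.01)·∏(1−qᵢ) over the active causes.
Enumerate the 4 (overheating coolant loop, low oil pressure) configurations and weight by the priors:
  P(warning light) = 0.01·0.81·0.78 + 0.8218·0.81·0.22 + 0.4258·0.19·0.78 + 0.896644·0.19·0.22
        = 0.006318 + 0.146445 + 0.063104 + 0.037480 = 0.253347
Keeping only the low oil pressure-present terms gives 0.183925, so
  P(low oil pressure | warning light) = 0.183925 / 0.253347 ≈ 0.726

With the extra evidence:
P(warning light | overheating coolant loop) = 0.4258·0.78 + 0.896644·0.22 = 0.332124 + 0.197262 = 0.529386
Of this, 0.197262 comes from 0.896644·0.22 (the low oil pressure=true cases).
Hence the posterior is 0.197262/0.529386 ≈ 0.373.
Conditioning on overheating coolant loop lowers the posterior on low oil pressure: the classic explaining-away effect in a common-effect structure.

P(low oil pressure | warning light) ≈ 0.726; P(low oil pressure | warning light, overheating coolant loop) ≈ 0.373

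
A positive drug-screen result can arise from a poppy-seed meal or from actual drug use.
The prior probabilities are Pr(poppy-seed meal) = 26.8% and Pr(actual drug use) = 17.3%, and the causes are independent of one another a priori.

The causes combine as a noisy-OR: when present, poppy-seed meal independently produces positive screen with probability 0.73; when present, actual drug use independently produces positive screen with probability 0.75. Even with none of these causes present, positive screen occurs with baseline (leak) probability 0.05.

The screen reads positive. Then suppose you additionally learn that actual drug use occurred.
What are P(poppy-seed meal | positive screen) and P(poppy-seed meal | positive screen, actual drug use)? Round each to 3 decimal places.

Under noisy-OR, P(positive screen | causes) = 1 − (1−0.05)·∏(1−qᵢ) over the active causes.
Sum P(positive screen|·) weighted by the priors over the 4 (poppy-seed meal, actual drug use) configurations:
  P(positive screen) = 0.05*0.732*0.827 + 0.7625*0.732*0.173 + 0.7435*0.268*0.827 + 0.935875*0.268*0.173
        = 0.030268 + 0.096560 + 0.164786 + 0.043391 = 0.335005
Keeping only the poppy-seed meal-present terms gives 0.208177, so
  P(poppy-seed meal | positive screen) = 0.208177 / 0.335005 ≈ 0.621

Now condition on the additional information:
Numerator (weight on configurations with poppy-seed meal): 0.935875*0.268 = 0.250814
Normalizer over all consistent configurations: 0.7625*0.732 + 0.935875*0.268 = 0.808964
P(poppy-seed meal | positive screen, actual drug use) = 0.250814/0.808964 ≈ 0.310

P(poppy-seed meal | positive screen) ≈ 0.621; P(poppy-seed meal | positive screen, actual drug use) ≈ 0.310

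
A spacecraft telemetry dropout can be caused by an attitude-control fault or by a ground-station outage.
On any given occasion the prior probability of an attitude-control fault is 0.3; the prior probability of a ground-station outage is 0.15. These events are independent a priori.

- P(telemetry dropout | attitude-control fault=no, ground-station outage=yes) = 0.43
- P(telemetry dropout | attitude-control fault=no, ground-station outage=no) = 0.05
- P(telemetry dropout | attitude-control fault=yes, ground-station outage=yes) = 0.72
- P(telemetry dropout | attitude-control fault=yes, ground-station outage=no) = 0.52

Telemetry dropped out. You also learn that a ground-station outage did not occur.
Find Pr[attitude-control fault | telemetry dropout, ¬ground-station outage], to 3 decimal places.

Weight on attitude-control fault=true, given the evidence: 0.52×0.3 = 0.156000
Denominator P(telemetry dropout | ¬ground-station outage): 0.05×0.7 + 0.52×0.3 = 0.191000
P(attitude-control fault | telemetry dropout, ¬ground-station outage) = 0.156000/0.191000 ≈ 0.817

Pr[attitude-control fault | telemetry dropout, ¬ground-station outage] ≈ 0.817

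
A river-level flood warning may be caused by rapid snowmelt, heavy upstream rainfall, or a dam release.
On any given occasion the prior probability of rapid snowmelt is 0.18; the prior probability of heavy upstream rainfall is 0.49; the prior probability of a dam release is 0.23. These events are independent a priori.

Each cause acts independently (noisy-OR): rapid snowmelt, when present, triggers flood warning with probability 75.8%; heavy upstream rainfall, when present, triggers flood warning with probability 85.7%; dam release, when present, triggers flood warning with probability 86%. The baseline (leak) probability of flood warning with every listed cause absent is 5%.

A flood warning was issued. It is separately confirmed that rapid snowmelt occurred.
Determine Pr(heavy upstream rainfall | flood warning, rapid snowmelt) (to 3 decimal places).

Pr(heavy upstream rainfall | flood warning, rapid snowmelt) ≈ 0.534

Under noisy-OR, P(flood warning | causes) = 1 − (1−0.05)·∏(1−qᵢ) over the active causes.
P(flood warning | rapid snowmelt) = 0.7701·0.51·0.77 + 0.967814·0.51·0.23 + 0.967124·0.49·0.77 + 0.995397·0.49·0.23 = 0.302418 + 0.113525 + 0.364896 + 0.112181 = 0.893020
Of this, 0.477077 comes from 0.364896 + 0.112181 (the heavy upstream rainfall=true cases).
Hence the posterior is 0.477077/0.893020 ≈ 0.534.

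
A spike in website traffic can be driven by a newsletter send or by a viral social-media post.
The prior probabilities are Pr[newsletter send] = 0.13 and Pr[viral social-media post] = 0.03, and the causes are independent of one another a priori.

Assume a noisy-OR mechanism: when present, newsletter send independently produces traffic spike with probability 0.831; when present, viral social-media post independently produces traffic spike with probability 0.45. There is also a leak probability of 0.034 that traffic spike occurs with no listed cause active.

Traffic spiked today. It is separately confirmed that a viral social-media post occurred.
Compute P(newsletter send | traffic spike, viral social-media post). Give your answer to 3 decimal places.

Under noisy-OR, P(traffic spike | causes) = 1 − (1−0.034)·∏(1−qᵢ) over the active causes.
By total probability over both values of newsletter send:
  P(traffic spike | viral social-media post) = 0.4687·0.87 + 0.91021·0.13
        = 0.407769 + 0.118327 = 0.526096
The terms with newsletter send present sum to 0.118327, so
  P(newsletter send | traffic spike, viral social-media post) = 0.118327 / 0.526096 ≈ 0.225

P(newsletter send | traffic spike, viral social-media post) ≈ 0.225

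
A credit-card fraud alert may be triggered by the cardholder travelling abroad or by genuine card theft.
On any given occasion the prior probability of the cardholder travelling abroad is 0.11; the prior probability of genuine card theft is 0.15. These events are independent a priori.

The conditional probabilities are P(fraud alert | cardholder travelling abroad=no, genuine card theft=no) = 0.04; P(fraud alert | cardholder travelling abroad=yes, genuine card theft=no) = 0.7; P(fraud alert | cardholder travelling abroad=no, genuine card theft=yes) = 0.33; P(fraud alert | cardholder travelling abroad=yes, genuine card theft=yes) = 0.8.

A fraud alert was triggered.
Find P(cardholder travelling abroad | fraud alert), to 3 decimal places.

Sum P(fraud alert|·) weighted by the priors over the 4 (cardholder travelling abroad, genuine card theft) configurations:
  P(fraud alert) = 0.04·0.89·0.85 + 0.33·0.89·0.15 + 0.7·0.11·0.85 + 0.8·0.11·0.15
        = 0.030260 + 0.044055 + 0.065450 + 0.013200 = 0.152965
Configurations with cardholder travelling abroad contribute 0.078650, so
  P(cardholder travelling abroad | fraud alert) = 0.078650 / 0.152965 ≈ 0.514

P(cardholder travelling abroad | fraud alert) ≈ 0.514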